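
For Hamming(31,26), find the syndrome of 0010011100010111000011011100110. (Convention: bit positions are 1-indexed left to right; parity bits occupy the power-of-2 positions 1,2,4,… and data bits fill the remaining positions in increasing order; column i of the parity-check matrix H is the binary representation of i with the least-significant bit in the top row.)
Syndrome s = H · r^T (mod 2), r = 0010011100010111000011011100110:
  s[0] = (1010101010101010101010101010101)·(0010011100010111000011011100110) mod 2 = 0+0+1+0+0+0+1+0+0+0+0+0+0+0+1+0+0+0+0+0+1+0+0+0+1+0+0+0+1+0+0 mod 2 = 0
  s[1] = (0110011001100110011001100110011)·(0010011100010111000011011100110) mod 2 = 0+0+1+0+0+1+1+0+0+0+0+0+0+1+1+0+0+0+0+0+0+1+0+0+0+1+0+0+0+1+0 mod 2 = 0
  s[2] = (0001111000011110000111100001111)·(0010011100010111000011011100110) mod 2 = 0+0+0+0+0+1+1+0+0+0+0+1+0+1+1+0+0+0+0+0+1+1+0+0+0+0+0+0+1+1+0 mod 2 = 1
  s[3] = (0000000111111110000000011111111)·(0010011100010111000011011100110) mod 2 = 0+0+0+0+0+0+0+1+0+0+0+1+0+1+1+0+0+0+0+0+0+0+0+1+1+1+0+0+1+1+0 mod 2 = 1
  s[4] = (0000000000000001111111111111111)·(0010011100010111000011011100110) mod 2 = 0+0+0+0+0+0+0+0+0+0+0+0+0+0+0+1+0+0+0+0+1+1+0+1+1+1+0+0+1+1+0 mod 2 = 0
Syndrome = 00110
Non-zero syndrome: error at position 12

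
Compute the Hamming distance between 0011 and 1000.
XOR = 1011, count of 1s = 3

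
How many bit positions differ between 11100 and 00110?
XOR = 11010, count of 1s = 3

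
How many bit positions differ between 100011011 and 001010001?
XOR = 101001010, count of 1s = 4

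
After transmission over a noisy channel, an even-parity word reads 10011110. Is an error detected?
Sum of received bits: 1+0+0+1+1+1+1+0 = 5; 5 mod 2 = 1. Result is 1 ≠ 0 → error detected.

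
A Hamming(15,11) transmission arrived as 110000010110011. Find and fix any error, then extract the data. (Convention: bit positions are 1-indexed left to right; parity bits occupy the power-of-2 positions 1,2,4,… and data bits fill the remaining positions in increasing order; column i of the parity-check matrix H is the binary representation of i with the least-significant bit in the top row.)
Syndrome s = H · r^T (mod 2), r = 110000010110011:
  s[0] = (101010101010101)·(110000010110011) mod 2 = 1+0+0+0+0+0+0+0+0+0+1+0+0+0+1 mod 2 = 1
  s[1] = (011001100110011)·(110000010110011) mod 2 = 0+1+0+0+0+0+0+0+0+1+1+0+0+1+1 mod 2 = 1
  s[2] = (000111100001111)·(110000010110011) mod 2 = 0+0+0+0+0+0+0+0+0+0+0+0+0+1+1 mod 2 = 0
  s[3] = (000000011111111)·(110000010110011) mod 2 = 0+0+0+0+0+0+0+1+0+1+1+0+0+1+1 mod 2 = 1
Syndrome = 1101
Column 11 of H equals this syndrome → error at bit 11 (1-indexed).
Flip bit 11: 110000010110011 → 110000010100011
Extract data bits at positions {3,5,6,7,9,10,11,12,13,14,15}: 00000100011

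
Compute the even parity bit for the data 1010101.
Sum of data bits: 1+0+1+0+1+0+1 = 4.
4 mod 2 = 0, so parity bit = 0.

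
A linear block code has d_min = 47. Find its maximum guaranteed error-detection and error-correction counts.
(a) Detection requires d_min ≥ e+1, so e ≤ d_min − 1 = 46.
(b) Correction requires d_min ≥ 2t+1, so t ≤ ⌊(d_min − 1)/2⌋ = ⌊46/2⌋ = 23.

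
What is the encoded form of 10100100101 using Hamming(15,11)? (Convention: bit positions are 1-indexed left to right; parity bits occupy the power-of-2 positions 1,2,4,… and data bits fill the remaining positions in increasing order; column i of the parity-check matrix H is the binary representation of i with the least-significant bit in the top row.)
Codeword c = d · G (mod 2), d = 10100100101:
  c[0] = d·G[:,0] = (10100100101)·(11011010101) mod 2 = 1+0+0+0+0+0+0+0+1+0+1 mod 2 = 1
  c[1] = d·G[:,1] = (10100100101)·(10110110011) mod 2 = 1+0+1+0+0+1+0+0+0+0+1 mod 2 = 0
  c[2] = d·G[:,2] = (10100100101)·(10000000000) mod 2 = 1+0+0+0+0+0+0+0+0+0+0 mod 2 = 1
  c[3] = d·G[:,3] = (10100100101)·(01110001111) mod 2 = 0+0+1+0+0+0+0+0+1+0+1 mod 2 = 1
  c[4] = d·G[:,4] = (10100100101)·(01000000000) mod 2 = 0+0+0+0+0+0+0+0+0+0+0 mod 2 = 0
  c[5] = d·G[:,5] = (10100100101)·(00100000000) mod 2 = 0+0+1+0+0+0+0+0+0+0+0 mod 2 = 1
  c[6] = d·G[:,6] = (10100100101)·(00010000000) mod 2 = 0+0+0+0+0+0+0+0+0+0+0 mod 2 = 0
  c[7] = d·G[:,7] = (10100100101)·(00001111111) mod 2 = 0+0+0+0+0+1+0+0+1+0+1 mod 2 = 1
  c[8] = d·G[:,8] = (10100100101)·(00001000000) mod 2 = 0+0+0+0+0+0+0+0+0+0+0 mod 2 = 0
  c[9] = d·G[:,9] = (10100100101)·(00000100000) mod 2 = 0+0+0+0+0+1+0+0+0+0+0 mod 2 = 1
  c[10] = d·G[:,10] = (10100100101)·(00000010000) mod 2 = 0+0+0+0+0+0+0+0+0+0+0 mod 2 = 0
  c[11] = d·G[:,11] = (10100100101)·(00000001000) mod 2 = 0+0+0+0+0+0+0+0+0+0+0 mod 2 = 0
  c[12] = d·G[:,12] = (10100100101)·(00000000100) mod 2 = 0+0+0+0+0+0+0+0+1+0+0 mod 2 = 1
  c[13] = d·G[:,13] = (10100100101)·(00000000010) mod 2 = 0+0+0+0+0+0+0+0+0+0+0 mod 2 = 0
  c[14] = d·G[:,14] = (10100100101)·(00000000001) mod 2 = 0+0+0+0+0+0+0+0+0+0+1 mod 2 = 1
Codeword = 101101010100101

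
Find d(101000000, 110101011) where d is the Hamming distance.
XOR = 011101011, count of 1s = 6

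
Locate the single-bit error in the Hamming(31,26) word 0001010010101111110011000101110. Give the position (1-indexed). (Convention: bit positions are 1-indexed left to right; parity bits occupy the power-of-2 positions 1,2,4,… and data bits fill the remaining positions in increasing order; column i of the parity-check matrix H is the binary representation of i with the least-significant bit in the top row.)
Syndrome s = H · r^T (mod 2), r = 0001010010101111110011000101110:
  s[0] = (1010101010101010101010101010101)·(0001010010101111110011000101110) mod 2 = 0+0+0+0+0+0+0+0+1+0+1+0+1+0+1+0+1+0+0+0+1+0+0+0+0+0+0+0+1+0+0 mod 2 = 1
  s[1] = (0110011001100110011001100110011)·(0001010010101111110011000101110) mod 2 = 0+0+0+0+0+1+0+0+0+0+1+0+0+1+1+0+0+1+0+0+0+1+0+0+0+1+0+0+0+1+0 mod 2 = 0
  s[2] = (0001111000011110000111100001111)·(0001010010101111110011000101110) mod 2 = 0+0+0+1+0+1+0+0+0+0+0+0+1+1+1+0+0+0+0+0+1+1+0+0+0+0+0+1+1+1+0 mod 2 = 0
  s[3] = (0000000111111110000000011111111)·(0001010010101111110011000101110) mod 2 = 0+0+0+0+0+0+0+0+1+0+1+0+1+1+1+0+0+0+0+0+0+0+0+0+0+1+0+1+1+1+0 mod 2 = 1
  s[4] = (0000000000000001111111111111111)·(0001010010101111110011000101110) mod 2 = 0+0+0+0+0+0+0+0+0+0+0+0+0+0+0+1+1+1+0+0+1+1+0+0+0+1+0+1+1+1+0 mod 2 = 1
Syndrome = 10011
Column i of H is the binary representation of i, so the syndrome is the binary index of the flipped bit.
Read s = 10011 with s[0] as LSB: 1·2^0 + 0·2^1 + 0·2^2 + 1·2^3 + 1·2^4 = 25.
Error is at bit position 25.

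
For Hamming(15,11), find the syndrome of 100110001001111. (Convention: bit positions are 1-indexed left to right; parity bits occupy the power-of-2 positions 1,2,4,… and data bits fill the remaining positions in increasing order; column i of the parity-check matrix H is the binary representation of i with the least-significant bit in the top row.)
Syndrome s = H · r^T (mod 2), r = 100110001001111:
  s[0] = (101010101010101)·(100110001001111) mod 2 = 1+0+0+0+1+0+0+0+1+0+0+0+1+0+1 mod 2 = 1
  s[1] = (011001100110011)·(100110001001111) mod 2 = 0+0+0+0+0+0+0+0+0+0+0+0+0+1+1 mod 2 = 0
  s[2] = (000111100001111)·(100110001001111) mod 2 = 0+0+0+1+1+0+0+0+0+0+0+1+1+1+1 mod 2 = 0
  s[3] = (000000011111111)·(100110001001111) mod 2 = 0+0+0+0+0+0+0+0+1+0+0+1+1+1+1 mod 2 = 1
Syndrome = 1001
Non-zero syndrome: error at position 9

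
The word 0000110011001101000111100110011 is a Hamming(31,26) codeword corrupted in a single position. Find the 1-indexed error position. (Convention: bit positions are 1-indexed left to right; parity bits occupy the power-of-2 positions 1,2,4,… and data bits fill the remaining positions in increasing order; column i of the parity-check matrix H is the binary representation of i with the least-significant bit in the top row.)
Syndrome s = H · r^T (mod 2), r = 0000110011001101000111100110011:
  s[0] = (1010101010101010101010101010101)·(0000110011001101000111100110011) mod 2 = 0+0+0+0+1+0+0+0+1+0+0+0+1+0+0+0+0+0+0+0+1+0+1+0+0+0+1+0+0+0+1 mod 2 = 1
  s[1] = (0110011001100110011001100110011)·(0000110011001101000111100110011) mod 2 = 0+0+0+0+0+1+0+0+0+1+0+0+0+1+0+0+0+0+0+0+0+1+1+0+0+1+1+0+0+1+1 mod 2 = 1
  s[2] = (0001111000011110000111100001111)·(0000110011001101000111100110011) mod 2 = 0+0+0+0+1+1+0+0+0+0+0+0+1+1+0+0+0+0+0+1+1+1+1+0+0+0+0+0+0+1+1 mod 2 = 0
  s[3] = (0000000111111110000000011111111)·(0000110011001101000111100110011) mod 2 = 0+0+0+0+0+0+0+0+1+1+0+0+1+1+0+0+0+0+0+0+0+0+0+0+0+1+1+0+0+1+1 mod 2 = 0
  s[4] = (0000000000000001111111111111111)·(0000110011001101000111100110011) mod 2 = 0+0+0+0+0+0+0+0+0+0+0+0+0+0+0+1+0+0+0+1+1+1+1+0+0+1+1+0+0+1+1 mod 2 = 1
Syndrome = 11001
Column i of H is the binary representation of i, so the syndrome is the binary index of the flipped bit.
Read s = 11001 with s[0] as LSB: 1·2^0 + 1·2^1 + 0·2^2 + 0·2^3 + 1·2^4 = 19.
Error is at bit position 19.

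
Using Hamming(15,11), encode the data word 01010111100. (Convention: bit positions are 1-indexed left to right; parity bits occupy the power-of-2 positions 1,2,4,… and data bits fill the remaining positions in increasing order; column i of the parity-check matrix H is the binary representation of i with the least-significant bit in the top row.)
Codeword c = d · G (mod 2), d = 01010111100:
  c[0] = d·G[:,0] = (01010111100)·(11011010101) mod 2 = 0+1+0+1+0+0+1+0+1+0+0 mod 2 = 0
  c[1] = d·G[:,1] = (01010111100)·(10110110011) mod 2 = 0+0+0+1+0+1+1+0+0+0+0 mod 2 = 1
  c[2] = d·G[:,2] = (01010111100)·(10000000000) mod 2 = 0+0+0+0+0+0+0+0+0+0+0 mod 2 = 0
  c[3] = d·G[:,3] = (01010111100)·(01110001111) mod 2 = 0+1+0+1+0+0+0+1+1+0+0 mod 2 = 0
  c[4] = d·G[:,4] = (01010111100)·(01000000000) mod 2 = 0+1+0+0+0+0+0+0+0+0+0 mod 2 = 1
  c[5] = d·G[:,5] = (01010111100)·(00100000000) mod 2 = 0+0+0+0+0+0+0+0+0+0+0 mod 2 = 0
  c[6] = d·G[:,6] = (01010111100)·(00010000000) mod 2 = 0+0+0+1+0+0+0+0+0+0+0 mod 2 = 1
  c[7] = d·G[:,7] = (01010111100)·(00001111111) mod 2 = 0+0+0+0+0+1+1+1+1+0+0 mod 2 = 0
  c[8] = d·G[:,8] = (01010111100)·(00001000000) mod 2 = 0+0+0+0+0+0+0+0+0+0+0 mod 2 = 0
  c[9] = d·G[:,9] = (01010111100)·(00000100000) mod 2 = 0+0+0+0+0+1+0+0+0+0+0 mod 2 = 1
  c[10] = d·G[:,10] = (01010111100)·(00000010000) mod 2 = 0+0+0+0+0+0+1+0+0+0+0 mod 2 = 1
  c[11] = d·G[:,11] = (01010111100)·(00000001000) mod 2 = 0+0+0+0+0+0+0+1+0+0+0 mod 2 = 1
  c[12] = d·G[:,12] = (01010111100)·(00000000100) mod 2 = 0+0+0+0+0+0+0+0+1+0+0 mod 2 = 1
  c[13] = d·G[:,13] = (01010111100)·(00000000010) mod 2 = 0+0+0+0+0+0+0+0+0+0+0 mod 2 = 0
  c[14] = d·G[:,14] = (01010111100)·(00000000001) mod 2 = 0+0+0+0+0+0+0+0+0+0+0 mod 2 = 0
Codeword = 010010100111100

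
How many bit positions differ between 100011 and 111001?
XOR = 011010, count of 1s = 3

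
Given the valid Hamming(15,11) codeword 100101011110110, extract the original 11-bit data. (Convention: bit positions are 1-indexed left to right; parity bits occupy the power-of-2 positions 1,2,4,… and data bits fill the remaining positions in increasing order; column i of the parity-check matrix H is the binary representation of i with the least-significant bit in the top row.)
Parity bits occupy power-of-2 positions; data bits are at positions {3,5,6,7,9,10,11,12,13,14,15} (1-indexed).
Extract: c[3]=0 c[5]=0 c[6]=1 c[7]=0 c[9]=1 c[10]=1 c[11]=1 c[12]=0 c[13]=1 c[14]=1 c[15]=0
Data = 00101110110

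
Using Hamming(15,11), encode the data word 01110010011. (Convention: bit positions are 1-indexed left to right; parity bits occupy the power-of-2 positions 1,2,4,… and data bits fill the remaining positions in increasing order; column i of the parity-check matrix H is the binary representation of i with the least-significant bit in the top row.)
Codeword c = d · G (mod 2), d = 01110010011:
  c[0] = d·G[:,0] = (01110010011)·(11011010101) mod 2 = 0+1+0+1+0+0+1+0+0+0+1 mod 2 = 0
  c[1] = d·G[:,1] = (01110010011)·(10110110011) mod 2 = 0+0+1+1+0+0+1+0+0+1+1 mod 2 = 1
  c[2] = d·G[:,2] = (01110010011)·(10000000000) mod 2 = 0+0+0+0+0+0+0+0+0+0+0 mod 2 = 0
  c[3] = d·G[:,3] = (01110010011)·(01110001111) mod 2 = 0+1+1+1+0+0+0+0+0+1+1 mod 2 = 1
  c[4] = d·G[:,4] = (01110010011)·(01000000000) mod 2 = 0+1+0+0+0+0+0+0+0+0+0 mod 2 = 1
  c[5] = d·G[:,5] = (01110010011)·(00100000000) mod 2 = 0+0+1+0+0+0+0+0+0+0+0 mod 2 = 1
  c[6] = d·G[:,6] = (01110010011)·(00010000000) mod 2 = 0+0+0+1+0+0+0+0+0+0+0 mod 2 = 1
  c[7] = d·G[:,7] = (01110010011)·(00001111111) mod 2 = 0+0+0+0+0+0+1+0+0+1+1 mod 2 = 1
  c[8] = d·G[:,8] = (01110010011)·(00001000000) mod 2 = 0+0+0+0+0+0+0+0+0+0+0 mod 2 = 0
  c[9] = d·G[:,9] = (01110010011)·(00000100000) mod 2 = 0+0+0+0+0+0+0+0+0+0+0 mod 2 = 0
  c[10] = d·G[:,10] = (01110010011)·(00000010000) mod 2 = 0+0+0+0+0+0+1+0+0+0+0 mod 2 = 1
  c[11] = d·G[:,11] = (01110010011)·(00000001000) mod 2 = 0+0+0+0+0+0+0+0+0+0+0 mod 2 = 0
  c[12] = d·G[:,12] = (01110010011)·(00000000100) mod 2 = 0+0+0+0+0+0+0+0+0+0+0 mod 2 = 0
  c[13] = d·G[:,13] = (01110010011)·(00000000010) mod 2 = 0+0+0+0+0+0+0+0+0+1+0 mod 2 = 1
  c[14] = d·G[:,14] = (01110010011)·(00000000001) mod 2 = 0+0+0+0+0+0+0+0+0+0+1 mod 2 = 1
Codeword = 010111110010011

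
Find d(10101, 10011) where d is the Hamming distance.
XOR = 00110, count of 1s = 2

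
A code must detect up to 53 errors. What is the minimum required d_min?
Detecting e errors requires d_min ≥ e + 1 = 53 + 1 = 54.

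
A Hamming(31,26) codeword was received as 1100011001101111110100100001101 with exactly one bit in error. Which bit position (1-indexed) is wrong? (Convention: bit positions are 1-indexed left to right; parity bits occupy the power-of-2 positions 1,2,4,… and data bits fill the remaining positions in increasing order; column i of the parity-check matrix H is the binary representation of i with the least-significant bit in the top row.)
Syndrome s = H · r^T (mod 2), r = 1100011001101111110100100001101:
  s[0] = (1010101010101010101010101010101)·(1100011001101111110100100001101) mod 2 = 1+0+0+0+0+0+1+0+0+0+1+0+1+0+1+0+1+0+0+0+0+0+1+0+0+0+0+0+1+0+1 mod 2 = 1
  s[1] = (0110011001100110011001100110011)·(1100011001101111110100100001101) mod 2 = 0+1+0+0+0+1+1+0+0+1+1+0+0+1+1+0+0+1+0+0+0+0+1+0+0+0+0+0+0+0+1 mod 2 = 0
  s[2] = (0001111000011110000111100001111)·(1100011001101111110100100001101) mod 2 = 0+0+0+0+0+1+1+0+0+0+0+0+1+1+1+0+0+0+0+1+0+0+1+0+0+0+0+1+1+0+1 mod 2 = 0
  s[3] = (0000000111111110000000011111111)·(1100011001101111110100100001101) mod 2 = 0+0+0+0+0+0+0+0+0+1+1+0+1+1+1+0+0+0+0+0+0+0+0+0+0+0+0+1+1+0+1 mod 2 = 0
  s[4] = (0000000000000001111111111111111)·(1100011001101111110100100001101) mod 2 = 0+0+0+0+0+0+0+0+0+0+0+0+0+0+0+1+1+1+0+1+0+0+1+0+0+0+0+1+1+0+1 mod 2 = 0
Syndrome = 10000
Column i of H is the binary representation of i, so the syndrome is the binary index of the flipped bit.
Read s = 10000 with s[0] as LSB: 1·2^0 + 0·2^1 + 0·2^2 + 0·2^3 + 0·2^4 = 1.
Error is at bit position 1.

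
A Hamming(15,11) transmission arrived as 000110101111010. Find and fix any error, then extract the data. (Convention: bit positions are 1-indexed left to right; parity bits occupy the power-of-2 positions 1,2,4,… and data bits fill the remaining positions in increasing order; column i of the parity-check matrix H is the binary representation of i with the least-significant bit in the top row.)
Syndrome s = H · r^T (mod 2), r = 000110101111010:
  s[0] = (101010101010101)·(000110101111010) mod 2 = 0+0+0+0+1+0+1+0+1+0+1+0+0+0+0 mod 2 = 0
  s[1] = (011001100110011)·(000110101111010) mod 2 = 0+0+0+0+0+0+1+0+0+1+1+0+0+1+0 mod 2 = 0
  s[2] = (000111100001111)·(000110101111010) mod 2 = 0+0+0+1+1+0+1+0+0+0+0+1+0+1+0 mod 2 = 1
  s[3] = (000000011111111)·(000110101111010) mod 2 = 0+0+0+0+0+0+0+0+1+1+1+1+0+1+0 mod 2 = 1
Syndrome = 0011
Column 12 of H equals this syndrome → error at bit 12 (1-indexed).
Flip bit 12: 000110101111010 → 000110101110010
Extract data bits at positions {3,5,6,7,9,10,11,12,13,14,15}: 01011110010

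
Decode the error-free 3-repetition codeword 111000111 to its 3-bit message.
Split into 3-bit blocks: 111 000 111
Data = 101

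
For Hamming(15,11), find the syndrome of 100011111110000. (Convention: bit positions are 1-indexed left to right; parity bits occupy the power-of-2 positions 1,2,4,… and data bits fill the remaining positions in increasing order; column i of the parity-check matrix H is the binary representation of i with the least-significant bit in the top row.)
Syndrome s = H · r^T (mod 2), r = 100011111110000:
  s[0] = (101010101010101)·(100011111110000) mod 2 = 1+0+0+0+1+0+1+0+1+0+1+0+0+0+0 mod 2 = 1
  s[1] = (011001100110011)·(100011111110000) mod 2 = 0+0+0+0+0+1+1+0+0+1+1+0+0+0+0 mod 2 = 0
  s[2] = (000111100001111)·(100011111110000) mod 2 = 0+0+0+0+1+1+1+0+0+0+0+0+0+0+0 mod 2 = 1
  s[3] = (000000011111111)·(100011111110000) mod 2 = 0+0+0+0+0+0+0+1+1+1+1+0+0+0+0 mod 2 = 0
Syndrome = 1010
Non-zero syndrome: error at position 5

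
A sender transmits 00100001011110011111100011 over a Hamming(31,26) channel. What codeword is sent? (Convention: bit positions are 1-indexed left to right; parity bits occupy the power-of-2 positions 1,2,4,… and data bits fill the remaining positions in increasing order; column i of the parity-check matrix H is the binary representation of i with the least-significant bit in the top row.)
Codeword c = d · G (mod 2), d = 00100001011110011111100011:
  c[0] = d·G[:,0] = (00100001011110011111100011)·(11011010101101010101010101) mod 2 = 0+0+0+0+0+0+0+0+0+0+1+1+0+0+0+1+0+1+0+1+0+0+0+0+0+1 mod 2 = 0
  c[1] = d·G[:,1] = (00100001011110011111100011)·(10110110011011001100110011) mod 2 = 0+0+1+0+0+0+0+0+0+1+1+0+1+0+0+0+1+1+0+0+1+0+0+0+1+1 mod 2 = 1
  c[2] = d·G[:,2] = (00100001011110011111100011)·(10000000000000000000000000) mod 2 = 0+0+0+0+0+0+0+0+0+0+0+0+0+0+0+0+0+0+0+0+0+0+0+0+0+0 mod 2 = 0
  c[3] = d·G[:,3] = (00100001011110011111100011)·(01110001111000111100001111) mod 2 = 0+0+1+0+0+0+0+1+0+1+1+0+0+0+0+1+1+1+0+0+0+0+0+0+1+1 mod 2 = 1
  c[4] = d·G[:,4] = (00100001011110011111100011)·(01000000000000000000000000) mod 2 = 0+0+0+0+0+0+0+0+0+0+0+0+0+0+0+0+0+0+0+0+0+0+0+0+0+0 mod 2 = 0
  c[5] = d·G[:,5] = (00100001011110011111100011)·(00100000000000000000000000) mod 2 = 0+0+1+0+0+0+0+0+0+0+0+0+0+0+0+0+0+0+0+0+0+0+0+0+0+0 mod 2 = 1
  c[6] = d·G[:,6] = (00100001011110011111100011)·(00010000000000000000000000) mod 2 = 0+0+0+0+0+0+0+0+0+0+0+0+0+0+0+0+0+0+0+0+0+0+0+0+0+0 mod 2 = 0
  c[7] = d·G[:,7] = (00100001011110011111100011)·(00001111111000000011111111) mod 2 = 0+0+0+0+0+0+0+1+0+1+1+0+0+0+0+0+0+0+1+1+1+0+0+0+1+1 mod 2 = 0
  c[8] = d·G[:,8] = (00100001011110011111100011)·(00001000000000000000000000) mod 2 = 0+0+0+0+0+0+0+0+0+0+0+0+0+0+0+0+0+0+0+0+0+0+0+0+0+0 mod 2 = 0
  c[9] = d·G[:,9] = (00100001011110011111100011)·(00000100000000000000000000) mod 2 = 0+0+0+0+0+0+0+0+0+0+0+0+0+0+0+0+0+0+0+0+0+0+0+0+0+0 mod 2 = 0
  c[10] = d·G[:,10] = (00100001011110011111100011)·(00000010000000000000000000) mod 2 = 0+0+0+0+0+0+0+0+0+0+0+0+0+0+0+0+0+0+0+0+0+0+0+0+0+0 mod 2 = 0
  c[11] = d·G[:,11] = (00100001011110011111100011)·(00000001000000000000000000) mod 2 = 0+0+0+0+0+0+0+1+0+0+0+0+0+0+0+0+0+0+0+0+0+0+0+0+0+0 mod 2 = 1
  c[12] = d·G[:,12] = (00100001011110011111100011)·(00000000100000000000000000) mod 2 = 0+0+0+0+0+0+0+0+0+0+0+0+0+0+0+0+0+0+0+0+0+0+0+0+0+0 mod 2 = 0
  c[13] = d·G[:,13] = (00100001011110011111100011)·(00000000010000000000000000) mod 2 = 0+0+0+0+0+0+0+0+0+1+0+0+0+0+0+0+0+0+0+0+0+0+0+0+0+0 mod 2 = 1
  c[14] = d·G[:,14] = (00100001011110011111100011)·(00000000001000000000000000) mod 2 = 0+0+0+0+0+0+0+0+0+0+1+0+0+0+0+0+0+0+0+0+0+0+0+0+0+0 mod 2 = 1
  c[15] = d·G[:,15] = (00100001011110011111100011)·(00000000000111111111111111) mod 2 = 0+0+0+0+0+0+0+0+0+0+0+1+1+0+0+1+1+1+1+1+1+0+0+0+1+1 mod 2 = 0
  c[16] = d·G[:,16] = (00100001011110011111100011)·(00000000000100000000000000) mod 2 = 0+0+0+0+0+0+0+0+0+0+0+1+0+0+0+0+0+0+0+0+0+0+0+0+0+0 mod 2 = 1
  c[17] = d·G[:,17] = (00100001011110011111100011)·(00000000000010000000000000) mod 2 = 0+0+0+0+0+0+0+0+0+0+0+0+1+0+0+0+0+0+0+0+0+0+0+0+0+0 mod 2 = 1
  c[18] = d·G[:,18] = (00100001011110011111100011)·(00000000000001000000000000) mod 2 = 0+0+0+0+0+0+0+0+0+0+0+0+0+0+0+0+0+0+0+0+0+0+0+0+0+0 mod 2 = 0
  c[19] = d·G[:,19] = (00100001011110011111100011)·(00000000000000100000000000) mod 2 = 0+0+0+0+0+0+0+0+0+0+0+0+0+0+0+0+0+0+0+0+0+0+0+0+0+0 mod 2 = 0
  c[20] = d·G[:,20] = (00100001011110011111100011)·(00000000000000010000000000) mod 2 = 0+0+0+0+0+0+0+0+0+0+0+0+0+0+0+1+0+0+0+0+0+0+0+0+0+0 mod 2 = 1
  c[21] = d·G[:,21] = (00100001011110011111100011)·(00000000000000001000000000) mod 2 = 0+0+0+0+0+0+0+0+0+0+0+0+0+0+0+0+1+0+0+0+0+0+0+0+0+0 mod 2 = 1
  c[22] = d·G[:,22] = (00100001011110011111100011)·(00000000000000000100000000) mod 2 = 0+0+0+0+0+0+0+0+0+0+0+0+0+0+0+0+0+1+0+0+0+0+0+0+0+0 mod 2 = 1
  c[23] = d·G[:,23] = (00100001011110011111100011)·(00000000000000000010000000) mod 2 = 0+0+0+0+0+0+0+0+0+0+0+0+0+0+0+0+0+0+1+0+0+0+0+0+0+0 mod 2 = 1
  c[24] = d·G[:,24] = (00100001011110011111100011)·(00000000000000000001000000) mod 2 = 0+0+0+0+0+0+0+0+0+0+0+0+0+0+0+0+0+0+0+1+0+0+0+0+0+0 mod 2 = 1
  c[25] = d·G[:,25] = (00100001011110011111100011)·(00000000000000000000100000) mod 2 = 0+0+0+0+0+0+0+0+0+0+0+0+0+0+0+0+0+0+0+0+1+0+0+0+0+0 mod 2 = 1
  c[26] = d·G[:,26] = (00100001011110011111100011)·(00000000000000000000010000) mod 2 = 0+0+0+0+0+0+0+0+0+0+0+0+0+0+0+0+0+0+0+0+0+0+0+0+0+0 mod 2 = 0
  c[27] = d·G[:,27] = (00100001011110011111100011)·(00000000000000000000001000) mod 2 = 0+0+0+0+0+0+0+0+0+0+0+0+0+0+0+0+0+0+0+0+0+0+0+0+0+0 mod 2 = 0
  c[28] = d·G[:,28] = (00100001011110011111100011)·(00000000000000000000000100) mod 2 = 0+0+0+0+0+0+0+0+0+0+0+0+0+0+0+0+0+0+0+0+0+0+0+0+0+0 mod 2 = 0
  c[29] = d·G[:,29] = (00100001011110011111100011)·(00000000000000000000000010) mod 2 = 0+0+0+0+0+0+0+0+0+0+0+0+0+0+0+0+0+0+0+0+0+0+0+0+1+0 mod 2 = 1
  c[30] = d·G[:,30] = (00100001011110011111100011)·(00000000000000000000000001) mod 2 = 0+0+0+0+0+0+0+0+0+0+0+0+0+0+0+0+0+0+0+0+0+0+0+0+0+1 mod 2 = 1
Codeword = 0101010000010110110011111100011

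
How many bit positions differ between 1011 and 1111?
XOR = 0100, count of 1s = 1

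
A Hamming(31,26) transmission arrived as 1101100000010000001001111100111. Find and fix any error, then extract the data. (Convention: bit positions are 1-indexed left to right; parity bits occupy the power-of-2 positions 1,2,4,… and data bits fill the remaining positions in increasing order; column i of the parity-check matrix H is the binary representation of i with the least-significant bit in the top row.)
Syndrome s = H · r^T (mod 2), r = 1101100000010000001001111100111:
  s[0] = (1010101010101010101010101010101)·(1101100000010000001001111100111) mod 2 = 1+0+0+0+1+0+0+0+0+0+0+0+0+0+0+0+0+0+1+0+0+0+1+0+1+0+0+0+1+0+1 mod 2 = 1
  s[1] = (0110011001100110011001100110011)·(1101100000010000001001111100111) mod 2 = 0+1+0+0+0+0+0+0+0+0+0+0+0+0+0+0+0+0+1+0+0+1+1+0+0+1+0+0+0+1+1 mod 2 = 1
  s[2] = (0001111000011110000111100001111)·(1101100000010000001001111100111) mod 2 = 0+0+0+1+1+0+0+0+0+0+0+1+0+0+0+0+0+0+0+0+0+1+1+0+0+0+0+0+1+1+1 mod 2 = 0
  s[3] = (0000000111111110000000011111111)·(1101100000010000001001111100111) mod 2 = 0+0+0+0+0+0+0+0+0+0+0+1+0+0+0+0+0+0+0+0+0+0+0+1+1+1+0+0+1+1+1 mod 2 = 1
  s[4] = (0000000000000001111111111111111)·(1101100000010000001001111100111) mod 2 = 0+0+0+0+0+0+0+0+0+0+0+0+0+0+0+0+0+0+1+0+0+1+1+1+1+1+0+0+1+1+1 mod 2 = 1
Syndrome = 11011
Column 27 of H equals this syndrome → error at bit 27 (1-indexed).
Flip bit 27: 1101100000010000001001111100111 → 1101100000010000001001111110111
Extract data bits at positions {3,5,6,7,9,10,11,12,13,14,15,17,18,19,20,21,22,23,24,25,26,27,28,29,30,31}: 01000001000001001111110111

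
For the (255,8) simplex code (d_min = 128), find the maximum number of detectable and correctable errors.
Detection only: up to d_min − 1 = 127 errors.
Correction: up to ⌊(d_min − 1)/2⌋ = ⌊127/2⌋ = 63 errors.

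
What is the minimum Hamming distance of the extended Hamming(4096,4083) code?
d_min = 4 (adding an overall parity bit to Hamming(4095,4083) raises d_min from 3 to 4).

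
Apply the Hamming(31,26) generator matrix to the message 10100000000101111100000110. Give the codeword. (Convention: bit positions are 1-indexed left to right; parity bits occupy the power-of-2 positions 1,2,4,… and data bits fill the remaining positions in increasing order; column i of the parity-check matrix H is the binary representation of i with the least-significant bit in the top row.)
Codeword c = d · G (mod 2), d = 10100000000101111100000110:
  c[0] = d·G[:,0] = (10100000000101111100000110)·(11011010101101010101010101) mod 2 = 1+0+0+0+0+0+0+0+0+0+0+1+0+1+0+1+0+1+0+0+0+0+0+1+0+0 mod 2 = 0
  c[1] = d·G[:,1] = (10100000000101111100000110)·(10110110011011001100110011) mod 2 = 1+0+1+0+0+0+0+0+0+0+0+0+0+1+0+0+1+1+0+0+0+0+0+0+1+0 mod 2 = 0
  c[2] = d·G[:,2] = (10100000000101111100000110)·(10000000000000000000000000) mod 2 = 1+0+0+0+0+0+0+0+0+0+0+0+0+0+0+0+0+0+0+0+0+0+0+0+0+0 mod 2 = 1
  c[3] = d·G[:,3] = (10100000000101111100000110)·(01110001111000111100001111) mod 2 = 0+0+1+0+0+0+0+0+0+0+0+0+0+0+1+1+1+1+0+0+0+0+0+1+1+0 mod 2 = 1
  c[4] = d·G[:,4] = (10100000000101111100000110)·(01000000000000000000000000) mod 2 = 0+0+0+0+0+0+0+0+0+0+0+0+0+0+0+0+0+0+0+0+0+0+0+0+0+0 mod 2 = 0
  c[5] = d·G[:,5] = (10100000000101111100000110)·(00100000000000000000000000) mod 2 = 0+0+1+0+0+0+0+0+0+0+0+0+0+0+0+0+0+0+0+0+0+0+0+0+0+0 mod 2 = 1
  c[6] = d·G[:,6] = (10100000000101111100000110)·(00010000000000000000000000) mod 2 = 0+0+0+0+0+0+0+0+0+0+0+0+0+0+0+0+0+0+0+0+0+0+0+0+0+0 mod 2 = 0
  c[7] = d·G[:,7] = (10100000000101111100000110)·(00001111111000000011111111) mod 2 = 0+0+0+0+0+0+0+0+0+0+0+0+0+0+0+0+0+0+0+0+0+0+0+1+1+0 mod 2 = 0
  c[8] = d·G[:,8] = (10100000000101111100000110)·(00001000000000000000000000) mod 2 = 0+0+0+0+0+0+0+0+0+0+0+0+0+0+0+0+0+0+0+0+0+0+0+0+0+0 mod 2 = 0
  c[9] = d·G[:,9] = (10100000000101111100000110)·(00000100000000000000000000) mod 2 = 0+0+0+0+0+0+0+0+0+0+0+0+0+0+0+0+0+0+0+0+0+0+0+0+0+0 mod 2 = 0
  c[10] = d·G[:,10] = (10100000000101111100000110)·(00000010000000000000000000) mod 2 = 0+0+0+0+0+0+0+0+0+0+0+0+0+0+0+0+0+0+0+0+0+0+0+0+0+0 mod 2 = 0
  c[11] = d·G[:,11] = (10100000000101111100000110)·(00000001000000000000000000) mod 2 = 0+0+0+0+0+0+0+0+0+0+0+0+0+0+0+0+0+0+0+0+0+0+0+0+0+0 mod 2 = 0
  c[12] = d·G[:,12] = (10100000000101111100000110)·(00000000100000000000000000) mod 2 = 0+0+0+0+0+0+0+0+0+0+0+0+0+0+0+0+0+0+0+0+0+0+0+0+0+0 mod 2 = 0
  c[13] = d·G[:,13] = (10100000000101111100000110)·(00000000010000000000000000) mod 2 = 0+0+0+0+0+0+0+0+0+0+0+0+0+0+0+0+0+0+0+0+0+0+0+0+0+0 mod 2 = 0
  c[14] = d·G[:,14] = (10100000000101111100000110)·(00000000001000000000000000) mod 2 = 0+0+0+0+0+0+0+0+0+0+0+0+0+0+0+0+0+0+0+0+0+0+0+0+0+0 mod 2 = 0
  c[15] = d·G[:,15] = (10100000000101111100000110)·(00000000000111111111111111) mod 2 = 0+0+0+0+0+0+0+0+0+0+0+1+0+1+1+1+1+1+0+0+0+0+0+1+1+0 mod 2 = 0
  c[16] = d·G[:,16] = (10100000000101111100000110)·(00000000000100000000000000) mod 2 = 0+0+0+0+0+0+0+0+0+0+0+1+0+0+0+0+0+0+0+0+0+0+0+0+0+0 mod 2 = 1
  c[17] = d·G[:,17] = (10100000000101111100000110)·(00000000000010000000000000) mod 2 = 0+0+0+0+0+0+0+0+0+0+0+0+0+0+0+0+0+0+0+0+0+0+0+0+0+0 mod 2 = 0
  c[18] = d·G[:,18] = (10100000000101111100000110)·(00000000000001000000000000) mod 2 = 0+0+0+0+0+0+0+0+0+0+0+0+0+1+0+0+0+0+0+0+0+0+0+0+0+0 mod 2 = 1
  c[19] = d·G[:,19] = (10100000000101111100000110)·(00000000000000100000000000) mod 2 = 0+0+0+0+0+0+0+0+0+0+0+0+0+0+1+0+0+0+0+0+0+0+0+0+0+0 mod 2 = 1
  c[20] = d·G[:,20] = (10100000000101111100000110)·(00000000000000010000000000) mod 2 = 0+0+0+0+0+0+0+0+0+0+0+0+0+0+0+1+0+0+0+0+0+0+0+0+0+0 mod 2 = 1
  c[21] = d·G[:,21] = (10100000000101111100000110)·(00000000000000001000000000) mod 2 = 0+0+0+0+0+0+0+0+0+0+0+0+0+0+0+0+1+0+0+0+0+0+0+0+0+0 mod 2 = 1
  c[22] = d·G[:,22] = (10100000000101111100000110)·(00000000000000000100000000) mod 2 = 0+0+0+0+0+0+0+0+0+0+0+0+0+0+0+0+0+1+0+0+0+0+0+0+0+0 mod 2 = 1
  c[23] = d·G[:,23] = (10100000000101111100000110)·(00000000000000000010000000) mod 2 = 0+0+0+0+0+0+0+0+0+0+0+0+0+0+0+0+0+0+0+0+0+0+0+0+0+0 mod 2 = 0
  c[24] = d·G[:,24] = (10100000000101111100000110)·(00000000000000000001000000) mod 2 = 0+0+0+0+0+0+0+0+0+0+0+0+0+0+0+0+0+0+0+0+0+0+0+0+0+0 mod 2 = 0
  c[25] = d·G[:,25] = (10100000000101111100000110)·(00000000000000000000100000) mod 2 = 0+0+0+0+0+0+0+0+0+0+0+0+0+0+0+0+0+0+0+0+0+0+0+0+0+0 mod 2 = 0
  c[26] = d·G[:,26] = (10100000000101111100000110)·(00000000000000000000010000) mod 2 = 0+0+0+0+0+0+0+0+0+0+0+0+0+0+0+0+0+0+0+0+0+0+0+0+0+0 mod 2 = 0
  c[27] = d·G[:,27] = (10100000000101111100000110)·(00000000000000000000001000) mod 2 = 0+0+0+0+0+0+0+0+0+0+0+0+0+0+0+0+0+0+0+0+0+0+0+0+0+0 mod 2 = 0
  c[28] = d·G[:,28] = (10100000000101111100000110)·(00000000000000000000000100) mod 2 = 0+0+0+0+0+0+0+0+0+0+0+0+0+0+0+0+0+0+0+0+0+0+0+1+0+0 mod 2 = 1
  c[29] = d·G[:,29] = (10100000000101111100000110)·(00000000000000000000000010) mod 2 = 0+0+0+0+0+0+0+0+0+0+0+0+0+0+0+0+0+0+0+0+0+0+0+0+1+0 mod 2 = 1
  c[30] = d·G[:,30] = (10100000000101111100000110)·(00000000000000000000000001) mod 2 = 0+0+0+0+0+0+0+0+0+0+0+0+0+0+0+0+0+0+0+0+0+0+0+0+0+0 mod 2 = 0
Codeword = 0011010000000000101111100000110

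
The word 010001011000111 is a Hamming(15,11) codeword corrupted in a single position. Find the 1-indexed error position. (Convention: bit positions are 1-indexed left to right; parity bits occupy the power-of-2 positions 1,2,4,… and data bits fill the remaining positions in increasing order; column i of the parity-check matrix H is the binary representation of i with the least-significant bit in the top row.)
Syndrome s = H · r^T (mod 2), r = 010001011000111:
  s[0] = (101010101010101)·(010001011000111) mod 2 = 0+0+0+0+0+0+0+0+1+0+0+0+1+0+1 mod 2 = 1
  s[1] = (011001100110011)·(010001011000111) mod 2 = 0+1+0+0+0+1+0+0+0+0+0+0+0+1+1 mod 2 = 0
  s[2] = (000111100001111)·(010001011000111) mod 2 = 0+0+0+0+0+1+0+0+0+0+0+0+1+1+1 mod 2 = 0
  s[3] = (000000011111111)·(010001011000111) mod 2 = 0+0+0+0+0+0+0+1+1+0+0+0+1+1+1 mod 2 = 1
Syndrome = 1001
Column i of H is the binary representation of i, so the syndrome is the binary index of the flipped bit.
Read s = 1001 with s[0] as LSB: 1·2^0 + 0·2^1 + 0·2^2 + 1·2^3 = 9.
Error is at bit position 9.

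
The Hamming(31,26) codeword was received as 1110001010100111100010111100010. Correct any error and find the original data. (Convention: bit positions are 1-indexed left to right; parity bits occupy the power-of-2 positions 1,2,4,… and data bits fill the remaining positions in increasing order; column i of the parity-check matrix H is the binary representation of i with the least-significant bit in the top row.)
Syndrome s = H · r^T (mod 2), r = 1110001010100111100010111100010:
  s[0] = (1010101010101010101010101010101)·(1110001010100111100010111100010) mod 2 = 1+0+1+0+0+0+1+0+1+0+1+0+0+0+1+0+1+0+0+0+1+0+1+0+1+0+0+0+0+0+0 mod 2 = 0
  s[1] = (0110011001100110011001100110011)·(1110001010100111100010111100010) mod 2 = 0+1+1+0+0+0+1+0+0+0+1+0+0+1+1+0+0+0+0+0+0+0+1+0+0+1+0+0+0+1+0 mod 2 = 1
  s[2] = (0001111000011110000111100001111)·(1110001010100111100010111100010) mod 2 = 0+0+0+0+0+0+1+0+0+0+0+0+0+1+1+0+0+0+0+0+1+0+1+0+0+0+0+0+0+1+0 mod 2 = 0
  s[3] = (0000000111111110000000011111111)·(1110001010100111100010111100010) mod 2 = 0+0+0+0+0+0+0+0+1+0+1+0+0+1+1+0+0+0+0+0+0+0+0+1+1+1+0+0+0+1+0 mod 2 = 0
  s[4] = (0000000000000001111111111111111)·(1110001010100111100010111100010) mod 2 = 0+0+0+0+0+0+0+0+0+0+0+0+0+0+0+1+1+0+0+0+1+0+1+1+1+1+0+0+0+1+0 mod 2 = 0
Syndrome = 01000
Column 2 of H equals this syndrome → error at bit 2 (1-indexed).
Flip bit 2: 1110001010100111100010111100010 → 1010001010100111100010111100010
Extract data bits at positions {3,5,6,7,9,10,11,12,13,14,15,17,18,19,20,21,22,23,24,25,26,27,28,29,30,31}: 10011010011100010111100010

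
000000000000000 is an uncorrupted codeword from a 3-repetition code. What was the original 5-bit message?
Split into 3-bit blocks: 000 000 000 000 000
Data = 00000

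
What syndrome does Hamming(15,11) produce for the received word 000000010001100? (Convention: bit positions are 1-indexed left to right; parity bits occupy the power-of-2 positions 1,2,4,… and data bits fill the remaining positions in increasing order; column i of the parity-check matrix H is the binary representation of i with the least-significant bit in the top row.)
Syndrome s = H · r^T (mod 2), r = 000000010001100:
  s[0] = (101010101010101)·(000000010001100) mod 2 = 0+0+0+0+0+0+0+0+0+0+0+0+1+0+0 mod 2 = 1
  s[1] = (011001100110011)·(000000010001100) mod 2 = 0+0+0+0+0+0+0+0+0+0+0+0+0+0+0 mod 2 = 0
  s[2] = (000111100001111)·(000000010001100) mod 2 = 0+0+0+0+0+0+0+0+0+0+0+1+1+0+0 mod 2 = 0
  s[3] = (000000011111111)·(000000010001100) mod 2 = 0+0+0+0+0+0+0+1+0+0+0+1+1+0+0 mod 2 = 1
Syndrome = 1001
Non-zero syndrome: error at position 9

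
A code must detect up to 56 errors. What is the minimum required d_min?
Detecting e errors requires d_min ≥ e + 1 = 56 + 1 = 57.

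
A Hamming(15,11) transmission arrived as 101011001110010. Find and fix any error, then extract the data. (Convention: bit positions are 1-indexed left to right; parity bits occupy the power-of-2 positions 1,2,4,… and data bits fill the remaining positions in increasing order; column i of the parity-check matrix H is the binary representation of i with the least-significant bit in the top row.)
Syndrome s = H · r^T (mod 2), r = 101011001110010:
  s[0] = (101010101010101)·(101011001110010) mod 2 = 1+0+1+0+1+0+0+0+1+0+1+0+0+0+0 mod 2 = 1
  s[1] = (011001100110011)·(101011001110010) mod 2 = 0+0+1+0+0+1+0+0+0+1+1+0+0+1+0 mod 2 = 1
  s[2] = (000111100001111)·(101011001110010) mod 2 = 0+0+0+0+1+1+0+0+0+0+0+0+0+1+0 mod 2 = 1
  s[3] = (000000011111111)·(101011001110010) mod 2 = 0+0+0+0+0+0+0+0+1+1+1+0+0+1+0 mod 2 = 0
Syndrome = 1110
Column 7 of H equals this syndrome → error at bit 7 (1-indexed).
Flip bit 7: 101011001110010 → 101011101110010
Extract data bits at positions {3,5,6,7,9,10,11,12,13,14,15}: 11111110010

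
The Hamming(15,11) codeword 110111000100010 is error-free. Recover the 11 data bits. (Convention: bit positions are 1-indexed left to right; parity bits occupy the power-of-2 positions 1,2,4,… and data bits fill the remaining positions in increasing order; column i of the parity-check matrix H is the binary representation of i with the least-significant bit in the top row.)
Parity bits occupy power-of-2 positions; data bits are at positions {3,5,6,7,9,10,11,12,13,14,15} (1-indexed).
Extract: c[3]=0 c[5]=1 c[6]=1 c[7]=0 c[9]=0 c[10]=1 c[11]=0 c[12]=0 c[13]=0 c[14]=1 c[15]=0
Data = 01100100010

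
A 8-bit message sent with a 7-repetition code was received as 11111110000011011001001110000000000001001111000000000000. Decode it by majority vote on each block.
Split into 7-bit blocks and majority-vote each:
  block 1 = 1111111: 7 ones, 0 zeros → 1
  block 2 = 0000011: 2 ones, 5 zeros → 0
  block 3 = 0110010: 3 ones, 4 zeros → 0
  block 4 = 0111000: 3 ones, 4 zeros → 0
  block 5 = 0000000: 0 ones, 7 zeros → 0
  block 6 = 0010011: 3 ones, 4 zeros → 0
  block 7 = 1100000: 2 ones, 5 zeros → 0
  block 8 = 0000000: 0 ones, 7 zeros → 0
Decoded = 10000000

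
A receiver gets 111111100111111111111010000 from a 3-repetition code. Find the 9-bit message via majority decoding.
Split into 3-bit blocks and majority-vote each:
  block 1 = 111: 3 ones, 0 zeros → 1
  block 2 = 111: 3 ones, 0 zeros → 1
  block 3 = 100: 1 ones, 2 zeros → 0
  block 4 = 111: 3 ones, 0 zeros → 1
  block 5 = 111: 3 ones, 0 zeros → 1
  block 6 = 111: 3 ones, 0 zeros → 1
  block 7 = 111: 3 ones, 0 zeros → 1
  block 8 = 010: 1 ones, 2 zeros → 0
  block 9 = 000: 0 ones, 3 zeros → 0
Decoded = 110111100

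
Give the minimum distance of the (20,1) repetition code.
d_min = 20 (the only two codewords are 0…0 and 1…1, differing in all 20 positions).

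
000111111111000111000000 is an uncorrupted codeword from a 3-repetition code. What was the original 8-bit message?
Split into 3-bit blocks: 000 111 111 111 000 111 000 000
Data = 01110100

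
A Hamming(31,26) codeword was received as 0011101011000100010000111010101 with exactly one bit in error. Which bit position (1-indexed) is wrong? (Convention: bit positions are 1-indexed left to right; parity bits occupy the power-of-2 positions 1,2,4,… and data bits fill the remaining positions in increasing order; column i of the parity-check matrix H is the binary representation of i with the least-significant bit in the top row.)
Syndrome s = H · r^T (mod 2), r = 0011101011000100010000111010101:
  s[0] = (1010101010101010101010101010101)·(0011101011000100010000111010101) mod 2 = 0+0+1+0+1+0+1+0+1+0+0+0+0+0+0+0+0+0+0+0+0+0+1+0+1+0+1+0+1+0+1 mod 2 = 1
  s[1] = (0110011001100110011001100110011)·(0011101011000100010000111010101) mod 2 = 0+0+1+0+0+0+1+0+0+1+0+0+0+1+0+0+0+1+0+0+0+0+1+0+0+0+1+0+0+0+1 mod 2 = 0
  s[2] = (0001111000011110000111100001111)·(0011101011000100010000111010101) mod 2 = 0+0+0+1+1+0+1+0+0+0+0+0+0+1+0+0+0+0+0+0+0+0+1+0+0+0+0+0+1+0+1 mod 2 = 1
  s[3] = (0000000111111110000000011111111)·(0011101011000100010000111010101) mod 2 = 0+0+0+0+0+0+0+0+1+1+0+0+0+1+0+0+0+0+0+0+0+0+0+1+1+0+1+0+1+0+1 mod 2 = 0
  s[4] = (0000000000000001111111111111111)·(0011101011000100010000111010101) mod 2 = 0+0+0+0+0+0+0+0+0+0+0+0+0+0+0+0+0+1+0+0+0+0+1+1+1+0+1+0+1+0+1 mod 2 = 1
Syndrome = 10101
Column i of H is the binary representation of i, so the syndrome is the binary index of the flipped bit.
Read s = 10101 with s[0] as LSB: 1·2^0 + 0·2^1 + 1·2^2 + 0·2^3 + 1·2^4 = 21.
Error is at bit position 21.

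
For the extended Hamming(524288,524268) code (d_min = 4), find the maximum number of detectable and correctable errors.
Detection only: up to d_min − 1 = 3 errors.
Correction: up to ⌊(d_min − 1)/2⌋ = ⌊3/2⌋ = 1 errors.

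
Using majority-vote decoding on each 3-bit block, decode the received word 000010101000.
Split into 3-bit blocks and majority-vote each:
  block 1 = 000: 0 ones, 3 zeros → 0
  block 2 = 010: 1 ones, 2 zeros → 0
  block 3 = 101: 2 ones, 1 zeros → 1
  block 4 = 000: 0 ones, 3 zeros → 0
Decoded = 0010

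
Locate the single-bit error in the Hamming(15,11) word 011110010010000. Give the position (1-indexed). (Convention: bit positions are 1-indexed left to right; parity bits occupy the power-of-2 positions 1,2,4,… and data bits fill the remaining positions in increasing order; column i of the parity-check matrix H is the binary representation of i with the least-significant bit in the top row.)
Syndrome s = H · r^T (mod 2), r = 011110010010000:
  s[0] = (101010101010101)·(011110010010000) mod 2 = 0+0+1+0+1+0+0+0+0+0+1+0+0+0+0 mod 2 = 1
  s[1] = (011001100110011)·(011110010010000) mod 2 = 0+1+1+0+0+0+0+0+0+0+1+0+0+0+0 mod 2 = 1
  s[2] = (000111100001111)·(011110010010000) mod 2 = 0+0+0+1+1+0+0+0+0+0+0+0+0+0+0 mod 2 = 0
  s[3] = (000000011111111)·(011110010010000) mod 2 = 0+0+0+0+0+0+0+1+0+0+1+0+0+0+0 mod 2 = 0
Syndrome = 1100
Column i of H is the binary representation of i, so the syndrome is the binary index of the flipped bit.
Read s = 1100 with s[0] as LSB: 1·2^0 + 1·2^1 + 0·2^2 + 0·2^3 = 3.
Error is at bit position 3.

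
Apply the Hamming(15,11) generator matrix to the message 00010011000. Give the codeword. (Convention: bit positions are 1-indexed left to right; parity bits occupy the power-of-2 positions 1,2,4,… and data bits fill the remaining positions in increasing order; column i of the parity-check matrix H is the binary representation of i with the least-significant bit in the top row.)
Codeword c = d · G (mod 2), d = 00010011000:
  c[0] = d·G[:,0] = (00010011000)·(11011010101) mod 2 = 0+0+0+1+0+0+1+0+0+0+0 mod 2 = 0
  c[1] = d·G[:,1] = (00010011000)·(10110110011) mod 2 = 0+0+0+1+0+0+1+0+0+0+0 mod 2 = 0
  c[2] = d·G[:,2] = (00010011000)·(10000000000) mod 2 = 0+0+0+0+0+0+0+0+0+0+0 mod 2 = 0
  c[3] = d·G[:,3] = (00010011000)·(01110001111) mod 2 = 0+0+0+1+0+0+0+1+0+0+0 mod 2 = 0
  c[4] = d·G[:,4] = (00010011000)·(01000000000) mod 2 = 0+0+0+0+0+0+0+0+0+0+0 mod 2 = 0
  c[5] = d·G[:,5] = (00010011000)·(00100000000) mod 2 = 0+0+0+0+0+0+0+0+0+0+0 mod 2 = 0
  c[6] = d·G[:,6] = (00010011000)·(00010000000) mod 2 = 0+0+0+1+0+0+0+0+0+0+0 mod 2 = 1
  c[7] = d·G[:,7] = (00010011000)·(00001111111) mod 2 = 0+0+0+0+0+0+1+1+0+0+0 mod 2 = 0
  c[8] = d·G[:,8] = (00010011000)·(00001000000) mod 2 = 0+0+0+0+0+0+0+0+0+0+0 mod 2 = 0
  c[9] = d·G[:,9] = (00010011000)·(00000100000) mod 2 = 0+0+0+0+0+0+0+0+0+0+0 mod 2 = 0
  c[10] = d·G[:,10] = (00010011000)·(00000010000) mod 2 = 0+0+0+0+0+0+1+0+0+0+0 mod 2 = 1
  c[11] = d·G[:,11] = (00010011000)·(00000001000) mod 2 = 0+0+0+0+0+0+0+1+0+0+0 mod 2 = 1
  c[12] = d·G[:,12] = (00010011000)·(00000000100) mod 2 = 0+0+0+0+0+0+0+0+0+0+0 mod 2 = 0
  c[13] = d·G[:,13] = (00010011000)·(00000000010) mod 2 = 0+0+0+0+0+0+0+0+0+0+0 mod 2 = 0
  c[14] = d·G[:,14] = (00010011000)·(00000000001) mod 2 = 0+0+0+0+0+0+0+0+0+0+0 mod 2 = 0
Codeword = 000000100011000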